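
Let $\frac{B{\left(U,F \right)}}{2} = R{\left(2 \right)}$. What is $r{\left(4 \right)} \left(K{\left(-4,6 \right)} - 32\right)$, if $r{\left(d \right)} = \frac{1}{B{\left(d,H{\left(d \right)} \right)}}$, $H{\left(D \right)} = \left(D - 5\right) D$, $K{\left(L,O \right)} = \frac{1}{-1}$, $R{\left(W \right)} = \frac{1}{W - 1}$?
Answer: $- \frac{33}{2} \approx -16.5$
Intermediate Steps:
$R{\left(W \right)} = \frac{1}{-1 + W}$
$K{\left(L,O \right)} = -1$
$H{\left(D \right)} = D \left(-5 + D\right)$ ($H{\left(D \right)} = \left(-5 + D\right) D = D \left(-5 + D\right)$)
$B{\left(U,F \right)} = 2$ ($B{\left(U,F \right)} = \frac{2}{-1 + 2} = \frac{2}{1} = 2 \cdot 1 = 2$)
$r{\left(d \right)} = \frac{1}{2}$
$r{\left(4 \right)} \left(K{\left(-4,6 \right)} - 32\right) = \frac{-1 - 32}{2} = \frac{1}{2} \left(-33\right) = - \frac{33}{2}$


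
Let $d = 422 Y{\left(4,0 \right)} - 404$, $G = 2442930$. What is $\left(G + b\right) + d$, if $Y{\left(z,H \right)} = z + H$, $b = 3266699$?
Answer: $5710913$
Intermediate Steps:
$Y{\left(z,H \right)} = H + z$
$d = 1284$ ($d = 422 \left(0 + 4\right) - 404 = 422 \cdot 4 - 404 = 1688 - 404 = 1284$)
$\left(G + b\right) + d = \left(2442930 + 3266699\right) + 1284 = 5709629 + 1284 = 5710913$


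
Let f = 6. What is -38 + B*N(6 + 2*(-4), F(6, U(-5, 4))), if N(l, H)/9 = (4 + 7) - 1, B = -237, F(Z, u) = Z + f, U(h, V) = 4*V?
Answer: -21368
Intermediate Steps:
F(Z, u) = 6 + Z (F(Z, u) = Z + 6 = 6 + Z)
N(l, H) = 90 (N(l, H) = 9*((4 + 7) - 1) = 9*(11 - 1) = 9*10 = 90)
-38 + B*N(6 + 2*(-4), F(6, U(-5, 4))) = -38 - 237*90 = -38 - 21330 = -21368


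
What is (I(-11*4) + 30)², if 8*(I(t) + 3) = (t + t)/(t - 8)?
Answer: 2002225/2704 ≈ 740.47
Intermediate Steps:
I(t) = -3 + t/(4*(-8 + t)) (I(t) = -3 + ((t + t)/(t - 8))/8 = -3 + ((2*t)/(-8 + t))/8 = -3 + (2*t/(-8 + t))/8 = -3 + t/(4*(-8 + t)))
(I(-11*4) + 30)² = ((96 - (-121)*4)/(4*(-8 - 11*4)) + 30)² = ((96 - 11*(-44))/(4*(-8 - 44)) + 30)² = ((¼)*(96 + 484)/(-52) + 30)² = ((¼)*(-1/52)*580 + 30)² = (-145/52 + 30)² = (1415/52)² = 2002225/2704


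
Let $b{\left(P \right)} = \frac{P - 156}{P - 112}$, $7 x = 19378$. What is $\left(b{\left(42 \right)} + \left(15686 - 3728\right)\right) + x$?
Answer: $\frac{515477}{35} \approx 14728.0$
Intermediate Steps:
$x = \frac{19378}{7}$ ($x = \frac{1}{7} \cdot 19378 = \frac{19378}{7} \approx 2768.3$)
$b{\left(P \right)} = \frac{-156 + P}{-112 + P}$
$\left(b{\left(42 \right)} + \left(15686 - 3728\right)\right) + x = \left(\frac{-156 + 42}{-112 + 42} + \left(15686 - 3728\right)\right) + \frac{19378}{7} = \left(\frac{1}{-70} \left(-114\right) + 11958\right) + \frac{19378}{7} = \left(\left(- \frac{1}{70}\right) \left(-114\right) + 11958\right) + \frac{19378}{7} = \left(\frac{57}{35} + 11958\right) + \frac{19378}{7} = \frac{418587}{35} + \frac{19378}{7} = \frac{515477}{35}$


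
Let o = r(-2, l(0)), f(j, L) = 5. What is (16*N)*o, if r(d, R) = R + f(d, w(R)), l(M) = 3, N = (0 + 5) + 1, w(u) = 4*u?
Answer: 768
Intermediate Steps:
N = 6 (N = 5 + 1 = 6)
r(d, R) = 5 + R (r(d, R) = R + 5 = 5 + R)
o = 8 (o = 5 + 3 = 8)
(16*N)*o = (16*6)*8 = 96*8 = 768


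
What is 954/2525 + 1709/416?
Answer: 4712089/1050400 ≈ 4.4860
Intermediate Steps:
954/2525 + 1709/416 = 4712089/1050400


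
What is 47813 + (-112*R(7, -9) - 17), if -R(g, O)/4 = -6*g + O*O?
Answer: 65268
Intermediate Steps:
R(g, O) = -4*O² + 24*g (R(g, O) = -4*(-6*g + O*O) = -4*(-6*g + O²) = -4*(O² - 6*g) = -4*O² + 24*g)
47813 + (-112*R(7, -9) - 17) = 47813 + (-112*(-4*(-9)² + 24*7) - 17) = 47813 + (-112*(-4*81 + 168) - 17) = 47813 + (-112*(-324 + 168) - 17) = 47813 + (-112*(-156) - 17) = 47813 + (17472 - 17) = 47813 + 17455 = 65268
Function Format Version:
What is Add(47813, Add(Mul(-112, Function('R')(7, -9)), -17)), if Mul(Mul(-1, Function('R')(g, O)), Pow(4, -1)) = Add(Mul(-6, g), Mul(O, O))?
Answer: 65268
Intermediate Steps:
Function('R')(g, O) = Add(Mul(-4, Pow(O, 2)), Mul(24, g)) (Function('R')(g, O) = Mul(-4, Add(Mul(-6, g), Mul(O, O))) = Mul(-4, Add(Mul(-6, g), Pow(O, 2))) = Mul(-4, Add(Pow(O, 2), Mul(-6, g))) = Add(Mul(-4, Pow(O, 2)), Mul(24, g)))
Add(47813, Add(Mul(-112, Function('R')(7, -9)), -17)) = Add(47813, Add(Mul(-112, Add(Mul(-4, Pow(-9, 2)), Mul(24, 7))), -17)) = Add(47813, Add(Mul(-112, Add(Mul(-4, 81), 168)), -17)) = Add(47813, Add(Mul(-112, Add(-324, 168)), -17)) = Add(47813, Add(Mul(-112, -156), -17)) = Add(47813, Add(17472, -17)) = Add(47813, 17455) = 65268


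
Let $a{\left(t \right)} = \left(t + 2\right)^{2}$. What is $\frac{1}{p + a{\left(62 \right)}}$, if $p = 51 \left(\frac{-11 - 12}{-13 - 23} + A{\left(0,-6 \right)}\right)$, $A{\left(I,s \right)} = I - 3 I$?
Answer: $\frac{12}{49543} \approx 0.00024221$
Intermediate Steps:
$a{\left(t \right)} = \left(2 + t\right)^{2}$
$A{\left(I,s \right)} = - 2 I$
$p = \frac{391}{12}$ ($p = 51 \left(\frac{-11 - 12}{-13 - 23} - 0\right) = 51 \left(- \frac{23}{-36} + 0\right) = 51 \left(\left(-23\right) \left(- \frac{1}{36}\right) + 0\right) = 51 \left(\frac{23}{36} + 0\right) = 51 \cdot \frac{23}{36} = \frac{391}{12} \approx 32.583$)
$\frac{1}{p + a{\left(62 \right)}} = \frac{1}{\frac{391}{12} + \left(2 + 62\right)^{2}} = \frac{1}{\frac{391}{12} + 64^{2}} = \frac{1}{\frac{391}{12} + 4096} = \frac{1}{\frac{49543}{12}} = \frac{12}{49543}$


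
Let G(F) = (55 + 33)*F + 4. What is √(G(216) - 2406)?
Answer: 19*√46 ≈ 128.86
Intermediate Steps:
G(F) = 4 + 88*F (G(F) = 88*F + 4 = 4 + 88*F)
√(G(216) - 2406) = √((4 + 88*216) - 2406) = √((4 + 19008) - 2406) = √(19012 - 2406) = √16606 = 19*√46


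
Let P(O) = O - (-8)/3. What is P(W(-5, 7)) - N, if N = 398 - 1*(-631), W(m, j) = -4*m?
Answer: -3019/3 ≈ -1006.3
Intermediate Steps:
P(O) = 8/3 + O (P(O) = O - (-8)/3 = O - 1*(-8/3) = O + 8/3 = 8/3 + O)
N = 1029 (N = 398 + 631 = 1029)
P(W(-5, 7)) - N = (8/3 - 4*(-5)) - 1*1029 = (8/3 + 20) - 1029 = 68/3 - 1029 = -3019/3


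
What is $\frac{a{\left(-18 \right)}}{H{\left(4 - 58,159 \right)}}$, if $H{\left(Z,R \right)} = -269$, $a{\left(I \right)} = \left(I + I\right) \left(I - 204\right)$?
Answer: $- \frac{7992}{269} \approx -29.71$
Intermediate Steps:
$a{\left(I \right)} = 2 I \left(-204 + I\right)$
$\frac{a{\left(-18 \right)}}{H{\left(4 - 58,159 \right)}} = \frac{2 \left(-18\right) \left(-204 - 18\right)}{-269} = 2 \left(-18\right) \left(-222\right) \left(- \frac{1}{269}\right) = 7992 \left(- \frac{1}{269}\right) = - \frac{7992}{269}$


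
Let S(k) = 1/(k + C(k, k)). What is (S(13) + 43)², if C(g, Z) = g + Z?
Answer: 2815684/1521 ≈ 1851.2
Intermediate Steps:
C(g, Z) = Z + g
S(k) = 1/(3*k) (S(k) = 1/(k + (k + k)) = 1/(k + 2*k) = 1/(3*k))
(S(13) + 43)² = ((⅓)/13 + 43)² = ((⅓)*(1/13) + 43)² = (1/39 + 43)² = (1678/39)² = 2815684/1521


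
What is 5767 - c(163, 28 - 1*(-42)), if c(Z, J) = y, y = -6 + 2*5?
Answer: 5763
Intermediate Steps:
y = 4 (y = -6 + 10 = 4)
c(Z, J) = 4
5767 - c(163, 28 - 1*(-42)) = 5767 - 1*4 = 5767 - 4 = 5763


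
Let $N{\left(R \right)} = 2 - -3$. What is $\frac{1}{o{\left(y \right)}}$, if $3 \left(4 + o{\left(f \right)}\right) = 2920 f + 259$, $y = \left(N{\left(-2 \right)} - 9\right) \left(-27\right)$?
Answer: $\frac{3}{315607} \approx 9.5055 \cdot 10^{-6}$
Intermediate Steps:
$N{\left(R \right)} = 5$ ($N{\left(R \right)} = 2 + 3 = 5$)
$y = 108$ ($y = \left(5 - 9\right) \left(-27\right) = \left(-4\right) \left(-27\right) = 108$)
$o{\left(f \right)} = \frac{247}{3} + \frac{2920 f}{3}$ ($o{\left(f \right)} = -4 + \frac{2920 f + 259}{3} = -4 + \frac{259 + 2920 f}{3} = -4 + \left(\frac{259}{3} + \frac{2920 f}{3}\right) = \frac{247}{3} + \frac{2920 f}{3}$)
$\frac{1}{o{\left(y \right)}} = \frac{1}{\frac{247}{3} + \frac{2920}{3} \cdot 108} = \frac{1}{\frac{247}{3} + 105120} = \frac{1}{\frac{315607}{3}} = \frac{3}{315607}$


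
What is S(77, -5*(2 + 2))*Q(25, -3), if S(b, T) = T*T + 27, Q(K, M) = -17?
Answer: -7259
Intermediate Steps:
S(b, T) = 27 + T² (S(b, T) = T² + 27 = 27 + T²)
S(77, -5*(2 + 2))*Q(25, -3) = (27 + (-5*(2 + 2))²)*(-17) = (27 + (-5*4)²)*(-17) = (27 + (-20)²)*(-17) = (27 + 400)*(-17) = 427*(-17) = -7259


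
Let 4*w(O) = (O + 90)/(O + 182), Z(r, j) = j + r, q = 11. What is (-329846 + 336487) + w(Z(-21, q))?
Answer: 285568/43 ≈ 6641.1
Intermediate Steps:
w(O) = (90 + O)/(4*(182 + O)) (w(O) = ((O + 90)/(O + 182))/4 = ((90 + O)/(182 + O))/4 = (90 + O)/(4*(182 + O)))
(-329846 + 336487) + w(Z(-21, q)) = (-329846 + 336487) + (90 + (11 - 21))/(4*(182 + (11 - 21))) = 6641 + (90 - 10)/(4*(182 - 10)) = 6641 + (¼)*80/172 = 6641 + (¼)*(1/172)*80 = 6641 + 5/43 = 285568/43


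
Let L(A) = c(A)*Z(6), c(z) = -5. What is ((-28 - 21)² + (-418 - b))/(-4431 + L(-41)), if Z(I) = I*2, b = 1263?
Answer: -80/499 ≈ -0.16032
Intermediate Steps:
Z(I) = 2*I
L(A) = -60 (L(A) = -10*6 = -5*12 = -60)
((-28 - 21)² + (-418 - b))/(-4431 + L(-41)) = ((-28 - 21)² + (-418 - 1*1263))/(-4431 - 60) = ((-49)² + (-418 - 1263))/(-4491) = (2401 - 1681)*(-1/4491) = 720*(-1/4491) = -80/499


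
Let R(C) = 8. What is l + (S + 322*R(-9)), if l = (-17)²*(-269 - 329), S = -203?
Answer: -170449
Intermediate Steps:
l = -172822 (l = 289*(-598) = -172822)
l + (S + 322*R(-9)) = -172822 + (-203 + 322*8) = -172822 + (-203 + 2576) = -172822 + 2373 = -170449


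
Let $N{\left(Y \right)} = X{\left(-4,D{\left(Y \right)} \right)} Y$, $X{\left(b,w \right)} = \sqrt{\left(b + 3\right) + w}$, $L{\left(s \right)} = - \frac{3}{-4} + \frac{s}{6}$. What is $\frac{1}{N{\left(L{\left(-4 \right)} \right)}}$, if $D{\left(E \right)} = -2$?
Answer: $- 4 i \sqrt{3} \approx - 6.9282 i$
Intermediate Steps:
$L{\left(s \right)} = \frac{3}{4} + \frac{s}{6}$ ($L{\left(s \right)} = \left(-3\right) \left(- \frac{1}{4}\right) + s \frac{1}{6} = \frac{3}{4} + \frac{s}{6}$)
$X{\left(b,w \right)} = \sqrt{3 + b + w}$ ($X{\left(b,w \right)} = \sqrt{\left(3 + b\right) + w} = \sqrt{3 + b + w}$)
$N{\left(Y \right)} = i Y \sqrt{3}$ ($N{\left(Y \right)} = \sqrt{3 - 4 - 2} Y = \sqrt{-3} Y = i \sqrt{3} Y = i Y \sqrt{3}$)
$\frac{1}{N{\left(L{\left(-4 \right)} \right)}} = \frac{1}{i \left(\frac{3}{4} + \frac{1}{6} \left(-4\right)\right) \sqrt{3}} = \frac{1}{i \left(\frac{3}{4} - \frac{2}{3}\right) \sqrt{3}} = \frac{1}{i \frac{1}{12} \sqrt{3}} = \frac{1}{\frac{1}{12} i \sqrt{3}} = - 4 i \sqrt{3}$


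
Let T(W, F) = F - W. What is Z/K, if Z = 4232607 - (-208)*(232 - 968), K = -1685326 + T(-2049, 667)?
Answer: -4079519/1682610 ≈ -2.4245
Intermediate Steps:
K = -1682610 (K = -1685326 + (667 - 1*(-2049)) = -1685326 + (667 + 2049) = -1685326 + 2716 = -1682610)
Z = 4079519 (Z = 4232607 - (-208)*(-736) = 4232607 - 1*153088 = 4232607 - 153088 = 4079519)
Z/K = 4079519/(-1682610) = 4079519*(-1/1682610) = -4079519/1682610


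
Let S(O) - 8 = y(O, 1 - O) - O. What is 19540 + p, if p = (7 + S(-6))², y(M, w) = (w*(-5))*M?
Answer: 72901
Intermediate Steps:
y(M, w) = -5*M*w (y(M, w) = (-5*w)*M = -5*M*w)
S(O) = 8 - O - 5*O*(1 - O) (S(O) = 8 + (-5*O*(1 - O) - O) = 8 + (-O - 5*O*(1 - O)) = 8 - O - 5*O*(1 - O))
p = 53361 (p = (7 + (8 - 1*(-6) + 5*(-6)*(-1 - 6)))² = (7 + (8 + 6 + 5*(-6)*(-7)))² = (7 + (8 + 6 + 210))² = (7 + 224)² = 231² = 53361)
19540 + p = 19540 + 53361 = 72901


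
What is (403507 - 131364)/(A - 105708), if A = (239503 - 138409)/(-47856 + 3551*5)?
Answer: -8191776443/3182017602 ≈ -2.5744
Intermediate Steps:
A = -101094/30101 (A = 101094/(-47856 + 17755) = 101094/(-30101) = 101094*(-1/30101) = -101094/30101 ≈ -3.3585)
(403507 - 131364)/(A - 105708) = (403507 - 131364)/(-101094/30101 - 105708) = 272143/(-3182017602/30101) = 272143*(-30101/3182017602) = -8191776443/3182017602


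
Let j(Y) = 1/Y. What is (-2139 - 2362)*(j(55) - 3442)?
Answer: 852079809/55 ≈ 1.5492e+7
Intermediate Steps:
(-2139 - 2362)*(j(55) - 3442) = (-2139 - 2362)*(1/55 - 3442) = -4501*(1/55 - 3442) = -4501*(-189309/55) = 852079809/55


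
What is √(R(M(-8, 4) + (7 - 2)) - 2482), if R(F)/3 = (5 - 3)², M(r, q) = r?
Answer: I*√2470 ≈ 49.699*I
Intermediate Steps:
R(F) = 12 (R(F) = 3*(5 - 3)² = 3*2² = 3*4 = 12)
√(R(M(-8, 4) + (7 - 2)) - 2482) = √(12 - 2482) = √(-2470) = I*√2470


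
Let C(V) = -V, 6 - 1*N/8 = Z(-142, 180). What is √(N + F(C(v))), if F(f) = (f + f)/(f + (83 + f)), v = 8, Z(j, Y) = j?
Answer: 4*√332119/67 ≈ 34.406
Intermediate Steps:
N = 1184 (N = 48 - 8*(-142) = 48 + 1136 = 1184)
F(f) = 2*f/(83 + 2*f) (F(f) = (2*f)/(83 + 2*f) = 2*f/(83 + 2*f))
√(N + F(C(v))) = √(1184 + 2*(-1*8)/(83 + 2*(-1*8))) = √(1184 + 2*(-8)/(83 + 2*(-8))) = √(1184 + 2*(-8)/(83 - 16)) = √(1184 + 2*(-8)/67) = √(1184 + 2*(-8)*(1/67)) = √(1184 - 16/67) = √(79312/67) = 4*√332119/67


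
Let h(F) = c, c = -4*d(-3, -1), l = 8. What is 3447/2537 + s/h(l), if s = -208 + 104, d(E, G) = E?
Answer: -55621/7611 ≈ -7.3080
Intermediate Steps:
s = -104
c = 12 (c = -4*(-3) = 12)
h(F) = 12
3447/2537 + s/h(l) = 3447/2537 - 104/12 = 3447*(1/2537) - 104*1/12 = 3447/2537 - 26/3 = -55621/7611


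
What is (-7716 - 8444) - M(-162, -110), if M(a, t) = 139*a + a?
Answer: 6520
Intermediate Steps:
M(a, t) = 140*a
(-7716 - 8444) - M(-162, -110) = (-7716 - 8444) - 140*(-162) = -16160 - 1*(-22680) = -16160 + 22680 = 6520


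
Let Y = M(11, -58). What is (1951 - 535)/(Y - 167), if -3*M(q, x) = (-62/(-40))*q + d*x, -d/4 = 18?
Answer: -84960/93881 ≈ -0.90498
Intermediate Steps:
d = -72 (d = -4*18 = -72)
M(q, x) = 24*x - 31*q/60 (M(q, x) = -((-62/(-40))*q - 72*x)/3 = -((-62*(-1/40))*q - 72*x)/3 = -(31*q/20 - 72*x)/3 = -(-72*x + 31*q/20)/3 = 24*x - 31*q/60)
Y = -83861/60 (Y = 24*(-58) - 31/60*11 = -1392 - 341/60 = -83861/60 ≈ -1397.7)
(1951 - 535)/(Y - 167) = (1951 - 535)/(-83861/60 - 167) = 1416/(-93881/60) = 1416*(-60/93881) = -84960/93881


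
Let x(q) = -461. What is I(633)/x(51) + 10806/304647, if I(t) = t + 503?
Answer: -113699142/46814089 ≈ -2.4287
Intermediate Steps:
I(t) = 503 + t
I(633)/x(51) + 10806/304647 = (503 + 633)/(-461) + 10806/304647 = 1136*(-1/461) + 10806*(1/304647) = -1136/461 + 3602/101549 = -113699142/46814089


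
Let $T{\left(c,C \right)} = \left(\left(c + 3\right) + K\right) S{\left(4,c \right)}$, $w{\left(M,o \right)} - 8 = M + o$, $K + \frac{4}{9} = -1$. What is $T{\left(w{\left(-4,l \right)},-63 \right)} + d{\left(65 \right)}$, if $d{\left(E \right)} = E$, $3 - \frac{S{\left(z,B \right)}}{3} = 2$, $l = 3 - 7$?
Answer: $\frac{209}{3} \approx 69.667$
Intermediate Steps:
$l = -4$ ($l = 3 - 7 = -4$)
$S{\left(z,B \right)} = 3$ ($S{\left(z,B \right)} = 9 - 6 = 3$)
$K = - \frac{13}{9}$ ($K = - \frac{4}{9} - 1 = - \frac{13}{9} \approx -1.4444$)
$w{\left(M,o \right)} = 8 + M + o$ ($w{\left(M,o \right)} = 8 + \left(M + o\right) = 8 + M + o$)
$T{\left(c,C \right)} = \frac{14}{3} + 3 c$ ($T{\left(c,C \right)} = \left(\left(c + 3\right) - \frac{13}{9}\right) 3 = \left(\left(3 + c\right) - \frac{13}{9}\right) 3 = \left(\frac{14}{9} + c\right) 3 = \frac{14}{3} + 3 c$)
$T{\left(w{\left(-4,l \right)},-63 \right)} + d{\left(65 \right)} = \left(\frac{14}{3} + 3 \left(8 - 4 - 4\right)\right) + 65 = \left(\frac{14}{3} + 3 \cdot 0\right) + 65 = \left(\frac{14}{3} + 0\right) + 65 = \frac{14}{3} + 65 = \frac{209}{3}$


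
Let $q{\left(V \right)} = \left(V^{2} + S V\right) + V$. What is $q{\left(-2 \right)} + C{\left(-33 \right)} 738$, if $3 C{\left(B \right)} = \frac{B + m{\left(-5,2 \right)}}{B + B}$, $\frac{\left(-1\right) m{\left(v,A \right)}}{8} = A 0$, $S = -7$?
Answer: $139$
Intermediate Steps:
$m{\left(v,A \right)} = 0$ ($m{\left(v,A \right)} = - 8 A 0 = \left(-8\right) 0 = 0$)
$C{\left(B \right)} = \frac{1}{6}$ ($C{\left(B \right)} = \frac{\left(B + 0\right) \frac{1}{B + B}}{3} = \frac{B \frac{1}{2 B}}{3} = \frac{1}{3} \cdot \frac{1}{2} = \frac{1}{6}$)
$q{\left(V \right)} = V^{2} - 6 V$ ($q{\left(V \right)} = \left(V^{2} - 7 V\right) + V = V^{2} - 6 V$)
$q{\left(-2 \right)} + C{\left(-33 \right)} 738 = - 2 \left(-6 - 2\right) + \frac{1}{6} \cdot 738 = \left(-2\right) \left(-8\right) + 123 = 16 + 123 = 139$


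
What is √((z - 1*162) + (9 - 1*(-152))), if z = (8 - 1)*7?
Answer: 4*√3 ≈ 6.9282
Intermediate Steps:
z = 49 (z = 7*7 = 49)
√((z - 1*162) + (9 - 1*(-152))) = √((49 - 1*162) + (9 - 1*(-152))) = √((49 - 162) + (9 + 152)) = √(-113 + 161) = √48 = 4*√3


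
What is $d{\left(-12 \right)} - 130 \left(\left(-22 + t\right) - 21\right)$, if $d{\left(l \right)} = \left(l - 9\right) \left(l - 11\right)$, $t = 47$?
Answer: $-37$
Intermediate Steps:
$d{\left(l \right)} = \left(-11 + l\right) \left(-9 + l\right)$ ($d{\left(l \right)} = \left(-9 + l\right) \left(-11 + l\right) = \left(-11 + l\right) \left(-9 + l\right)$)
$d{\left(-12 \right)} - 130 \left(\left(-22 + t\right) - 21\right) = \left(99 + \left(-12\right)^{2} - -240\right) - 130 \left(\left(-22 + 47\right) - 21\right) = \left(99 + 144 + 240\right) - 130 \left(25 - 21\right) = 483 - 520 = -37$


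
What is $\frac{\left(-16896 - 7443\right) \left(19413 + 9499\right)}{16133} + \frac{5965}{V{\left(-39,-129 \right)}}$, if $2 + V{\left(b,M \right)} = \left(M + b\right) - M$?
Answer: $- \frac{2226729941}{50881} \approx -43764.0$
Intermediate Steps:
$V{\left(b,M \right)} = -2 + b$ ($V{\left(b,M \right)} = -2 + \left(\left(M + b\right) - M\right) = -2 + b$)
$\frac{\left(-16896 - 7443\right) \left(19413 + 9499\right)}{16133} + \frac{5965}{V{\left(-39,-129 \right)}} = \frac{\left(-16896 - 7443\right) \left(19413 + 9499\right)}{16133} + \frac{5965}{-2 - 39} = \left(-24339\right) 28912 \cdot \frac{1}{16133} + \frac{5965}{-41} = \left(-703689168\right) \frac{1}{16133} + 5965 \left(- \frac{1}{41}\right) = - \frac{54129936}{1241} - \frac{5965}{41} = - \frac{2226729941}{50881}$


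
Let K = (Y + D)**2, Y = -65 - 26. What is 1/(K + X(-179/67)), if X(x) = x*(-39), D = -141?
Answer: 67/3613189 ≈ 1.8543e-5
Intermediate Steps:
Y = -91
K = 53824 (K = (-91 - 141)**2 = (-232)**2 = 53824)
X(x) = -39*x
1/(K + X(-179/67)) = 1/(53824 - (-6981)/67) = 1/(53824 - 39*(-179/67)) = 1/(53824 + 6981/67) = 1/(3613189/67) = 67/3613189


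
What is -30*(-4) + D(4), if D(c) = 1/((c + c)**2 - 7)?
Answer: 6841/57 ≈ 120.02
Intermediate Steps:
D(c) = 1/(-7 + 4*c**2) (D(c) = 1/((2*c)**2 - 7) = 1/(4*c**2 - 7) = 1/(-7 + 4*c**2))
-30*(-4) + D(4) = -30*(-4) + 1/(-7 + 4*4**2) = 120 + 1/(-7 + 4*16) = 120 + 1/(-7 + 64) = 120 + 1/57 = 6841/57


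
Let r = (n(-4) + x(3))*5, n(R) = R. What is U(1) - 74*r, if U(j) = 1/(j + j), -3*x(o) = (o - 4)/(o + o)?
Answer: 26279/18 ≈ 1459.9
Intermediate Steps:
x(o) = -(-4 + o)/(6*o) (x(o) = -(o - 4)/(3*(o + o)) = -(-4 + o)/(3*(2*o)) = -(-4 + o)*1/(2*o)/3 = -(-4 + o)/(6*o))
U(j) = 1/(2*j)
r = -355/18 (r = (-4 + (⅙)*(4 - 1*3)/3)*5 = (-4 + (⅙)*(⅓)*(4 - 3))*5 = (-4 + (⅙)*(⅓)*1)*5 = (-4 + 1/18)*5 = -71/18*5 = -355/18 ≈ -19.722)
U(1) - 74*r = (½)/1 - 74*(-355/18) = (½)*1 + 13135/9 = ½ + 13135/9 = 26279/18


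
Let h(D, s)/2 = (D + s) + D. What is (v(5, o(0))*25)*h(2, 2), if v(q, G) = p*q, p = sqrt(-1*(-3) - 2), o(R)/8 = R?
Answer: 1500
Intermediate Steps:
h(D, s) = 2*s + 4*D (h(D, s) = 2*((D + s) + D) = 2*(s + 2*D) = 2*s + 4*D)
o(R) = 8*R
p = 1 (p = sqrt(3 - 2) = sqrt(1) = 1)
v(q, G) = q (v(q, G) = 1*q = q)
(v(5, o(0))*25)*h(2, 2) = (5*25)*(2*2 + 4*2) = 125*(4 + 8) = 125*12 = 1500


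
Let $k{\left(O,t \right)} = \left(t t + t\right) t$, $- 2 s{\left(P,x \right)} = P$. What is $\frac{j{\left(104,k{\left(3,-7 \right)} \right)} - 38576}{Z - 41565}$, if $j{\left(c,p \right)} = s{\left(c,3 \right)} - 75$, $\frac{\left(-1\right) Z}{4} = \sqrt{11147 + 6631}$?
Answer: $\frac{536230065}{575788259} - \frac{51604 \sqrt{17778}}{575788259} \approx 0.91935$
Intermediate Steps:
$s{\left(P,x \right)} = - \frac{P}{2}$
$k{\left(O,t \right)} = t \left(t + t^{2}\right)$ ($k{\left(O,t \right)} = \left(t^{2} + t\right) t = \left(t + t^{2}\right) t = t \left(t + t^{2}\right)$)
$Z = - 4 \sqrt{17778}$ ($Z = - 4 \sqrt{11147 + 6631} = - 4 \sqrt{17778} \approx -533.34$)
$j{\left(c,p \right)} = -75 - \frac{c}{2}$ ($j{\left(c,p \right)} = - \frac{c}{2} - 75 = -75 - \frac{c}{2}$)
$\frac{j{\left(104,k{\left(3,-7 \right)} \right)} - 38576}{Z - 41565} = \frac{\left(-75 - 52\right) - 38576}{- 4 \sqrt{17778} - 41565} = \frac{\left(-75 - 52\right) - 38576}{-41565 - 4 \sqrt{17778}} = \frac{-127 - 38576}{-41565 - 4 \sqrt{17778}} = - \frac{38703}{-41565 - 4 \sqrt{17778}}$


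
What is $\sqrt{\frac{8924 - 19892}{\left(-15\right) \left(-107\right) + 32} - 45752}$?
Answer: $\frac{4 i \sqrt{7663921619}}{1637} \approx 213.91 i$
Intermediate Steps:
$\sqrt{\frac{8924 - 19892}{\left(-15\right) \left(-107\right) + 32} - 45752} = \sqrt{- \frac{10968}{1605 + 32} - 45752} = \sqrt{- \frac{10968}{1637} - 45752} = \sqrt{- \frac{74906992}{1637}} = \frac{4 i \sqrt{7663921619}}{1637}$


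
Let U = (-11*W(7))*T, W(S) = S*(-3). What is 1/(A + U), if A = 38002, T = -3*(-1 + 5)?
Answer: 1/35230 ≈ 2.8385e-5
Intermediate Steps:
W(S) = -3*S
T = -12 (T = -3*4 = -12)
U = -2772 (U = -(-33)*7*(-12) = -11*(-21)*(-12) = 231*(-12) = -2772)
1/(A + U) = 1/(38002 - 2772) = 1/35230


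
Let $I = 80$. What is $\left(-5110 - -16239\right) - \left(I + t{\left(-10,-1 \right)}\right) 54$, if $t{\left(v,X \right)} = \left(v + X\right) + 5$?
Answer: $7133$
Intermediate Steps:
$t{\left(v,X \right)} = 5 + X + v$ ($t{\left(v,X \right)} = \left(X + v\right) + 5 = 5 + X + v$)
$\left(-5110 - -16239\right) - \left(I + t{\left(-10,-1 \right)}\right) 54 = \left(-5110 - -16239\right) - \left(80 - 6\right) 54 = \left(-5110 + 16239\right) - \left(80 - 6\right) 54 = 11129 - 74 \cdot 54 = 11129 - 3996 = 7133$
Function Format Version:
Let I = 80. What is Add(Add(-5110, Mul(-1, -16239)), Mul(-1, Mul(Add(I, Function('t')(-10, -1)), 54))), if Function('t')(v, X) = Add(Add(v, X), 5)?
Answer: 7133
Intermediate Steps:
Function('t')(v, X) = Add(5, X, v) (Function('t')(v, X) = Add(Add(X, v), 5) = Add(5, X, v))
Add(Add(-5110, Mul(-1, -16239)), Mul(-1, Mul(Add(I, Function('t')(-10, -1)), 54))) = Add(Add(-5110, Mul(-1, -16239)), Mul(-1, Mul(Add(80, Add(5, -1, -10)), 54))) = Add(Add(-5110, 16239), Mul(-1, Mul(Add(80, -6), 54))) = Add(11129, Mul(-1, Mul(74, 54))) = Add(11129, Mul(-1, 3996)) = Add(11129, -3996) = 7133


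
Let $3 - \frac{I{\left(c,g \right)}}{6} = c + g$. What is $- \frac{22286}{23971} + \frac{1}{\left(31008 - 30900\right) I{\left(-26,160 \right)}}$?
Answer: $- \frac{1891837939}{2034850248} \approx -0.92972$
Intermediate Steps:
$I{\left(c,g \right)} = 18 - 6 c - 6 g$ ($I{\left(c,g \right)} = 18 - 6 \left(c + g\right) = 18 - \left(6 c + 6 g\right) = 18 - 6 c - 6 g$)
$- \frac{22286}{23971} + \frac{1}{\left(31008 - 30900\right) I{\left(-26,160 \right)}} = - \frac{22286}{23971} + \frac{1}{\left(31008 - 30900\right) \left(18 - -156 - 960\right)} = \left(-22286\right) \frac{1}{23971} + \frac{1}{108 \left(18 + 156 - 960\right)} = - \frac{22286}{23971} + \frac{1}{108 \left(-786\right)} = - \frac{22286}{23971} + \frac{1}{108} \left(- \frac{1}{786}\right) = - \frac{22286}{23971} - \frac{1}{84888} = - \frac{1891837939}{2034850248}$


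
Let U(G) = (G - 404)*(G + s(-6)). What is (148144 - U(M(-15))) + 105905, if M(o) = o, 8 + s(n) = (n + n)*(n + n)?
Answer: 304748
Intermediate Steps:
s(n) = -8 + 4*n**2 (s(n) = -8 + (n + n)*(n + n) = -8 + (2*n)*(2*n) = -8 + 4*n**2)
U(G) = (-404 + G)*(136 + G) (U(G) = (G - 404)*(G + (-8 + 4*(-6)**2)) = (-404 + G)*(G + (-8 + 4*36)) = (-404 + G)*(G + (-8 + 144)) = (-404 + G)*(G + 136) = (-404 + G)*(136 + G))
(148144 - U(M(-15))) + 105905 = (148144 - (-54944 + (-15)**2 - 268*(-15))) + 105905 = (148144 - (-54944 + 225 + 4020)) + 105905 = (148144 - 1*(-50699)) + 105905 = (148144 + 50699) + 105905 = 198843 + 105905 = 304748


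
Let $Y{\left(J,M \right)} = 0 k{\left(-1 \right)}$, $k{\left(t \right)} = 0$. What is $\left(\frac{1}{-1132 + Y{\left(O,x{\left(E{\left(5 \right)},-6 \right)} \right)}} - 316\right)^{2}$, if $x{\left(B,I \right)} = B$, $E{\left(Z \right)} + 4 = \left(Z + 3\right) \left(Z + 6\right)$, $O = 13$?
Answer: $\frac{127958590369}{1281424} \approx 99857.0$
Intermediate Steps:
$E{\left(Z \right)} = -4 + \left(3 + Z\right) \left(6 + Z\right)$ ($E{\left(Z \right)} = -4 + \left(Z + 3\right) \left(Z + 6\right) = -4 + \left(3 + Z\right) \left(6 + Z\right)$)
$Y{\left(J,M \right)} = 0$ ($Y{\left(J,M \right)} = 0 \cdot 0 = 0$)
$\left(\frac{1}{-1132 + Y{\left(O,x{\left(E{\left(5 \right)},-6 \right)} \right)}} - 316\right)^{2} = \left(\frac{1}{-1132 + 0} - 316\right)^{2} = \left(\frac{1}{-1132} - 316\right)^{2} = \left(- \frac{1}{1132} - 316\right)^{2} = \left(- \frac{357713}{1132}\right)^{2} = \frac{127958590369}{1281424}$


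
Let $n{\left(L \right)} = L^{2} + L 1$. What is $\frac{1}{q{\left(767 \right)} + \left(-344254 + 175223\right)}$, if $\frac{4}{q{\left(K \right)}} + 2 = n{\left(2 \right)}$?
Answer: $- \frac{1}{169030} \approx -5.9161 \cdot 10^{-6}$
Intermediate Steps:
$n{\left(L \right)} = L + L^{2}$ ($n{\left(L \right)} = L^{2} + L = L + L^{2}$)
$q{\left(K \right)} = 1$ ($q{\left(K \right)} = \frac{4}{-2 + 2 \left(1 + 2\right)} = \frac{4}{-2 + 2 \cdot 3} = \frac{4}{-2 + 6} = \frac{4}{4} = 4 \cdot \frac{1}{4} = 1$)
$\frac{1}{q{\left(767 \right)} + \left(-344254 + 175223\right)} = \frac{1}{1 + \left(-344254 + 175223\right)} = \frac{1}{1 - 169031} = \frac{1}{-169030} = - \frac{1}{169030}$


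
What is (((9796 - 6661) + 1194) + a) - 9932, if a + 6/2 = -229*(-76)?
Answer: 11798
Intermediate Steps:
a = 17401 (a = -3 - 229*(-76) = -3 + 17404 = 17401)
(((9796 - 6661) + 1194) + a) - 9932 = (((9796 - 6661) + 1194) + 17401) - 9932 = ((3135 + 1194) + 17401) - 9932 = (4329 + 17401) - 9932 = 21730 - 9932 = 11798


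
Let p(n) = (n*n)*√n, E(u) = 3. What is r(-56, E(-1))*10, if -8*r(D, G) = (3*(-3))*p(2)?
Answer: 45*√2 ≈ 63.640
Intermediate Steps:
p(n) = n^(5/2) (p(n) = n²*√n = n^(5/2))
r(D, G) = 9*√2/2 (r(D, G) = -3*(-3)*2^(5/2)/8 = -(-9)*4*√2/8 = -(-9)*√2/2 = 9*√2/2)
r(-56, E(-1))*10 = (9*√2/2)*10 = 45*√2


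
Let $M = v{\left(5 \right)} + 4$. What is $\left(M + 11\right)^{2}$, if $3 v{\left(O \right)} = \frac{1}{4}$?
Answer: $\frac{32761}{144} \approx 227.51$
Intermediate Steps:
$v{\left(O \right)} = \frac{1}{12}$ ($v{\left(O \right)} = \frac{1}{3 \cdot 4} = \frac{1}{3} \cdot \frac{1}{4} = \frac{1}{12}$)
$M = \frac{49}{12}$ ($M = \frac{1}{12} + 4 = \frac{49}{12} \approx 4.0833$)
$\left(M + 11\right)^{2} = \left(\frac{49}{12} + 11\right)^{2} = \left(\frac{181}{12}\right)^{2} = \frac{32761}{144}$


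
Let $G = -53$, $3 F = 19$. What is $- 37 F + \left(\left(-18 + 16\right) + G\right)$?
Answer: $- \frac{868}{3} \approx -289.33$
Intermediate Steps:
$F = \frac{19}{3}$ ($F = \frac{1}{3} \cdot 19 = \frac{19}{3} \approx 6.3333$)
$- 37 F + \left(\left(-18 + 16\right) + G\right) = \left(-37\right) \frac{19}{3} + \left(\left(-18 + 16\right) - 53\right) = - \frac{703}{3} - 55 = - \frac{868}{3}$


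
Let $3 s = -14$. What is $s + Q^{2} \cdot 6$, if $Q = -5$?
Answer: $\frac{436}{3} \approx 145.33$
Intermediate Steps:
$s = - \frac{14}{3}$ ($s = \frac{1}{3} \left(-14\right) = - \frac{14}{3} \approx -4.6667$)
$s + Q^{2} \cdot 6 = - \frac{14}{3} + \left(-5\right)^{2} \cdot 6 = - \frac{14}{3} + 25 \cdot 6 = - \frac{14}{3} + 150 = \frac{436}{3}$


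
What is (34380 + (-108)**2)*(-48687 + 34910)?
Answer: -634348188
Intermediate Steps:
(34380 + (-108)**2)*(-48687 + 34910) = (34380 + 11664)*(-13777) = 46044*(-13777) = -634348188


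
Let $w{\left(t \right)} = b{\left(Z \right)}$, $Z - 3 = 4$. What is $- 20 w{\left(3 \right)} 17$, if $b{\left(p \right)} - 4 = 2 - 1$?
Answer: $-1700$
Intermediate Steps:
$Z = 7$ ($Z = 3 + 4 = 7$)
$b{\left(p \right)} = 5$ ($b{\left(p \right)} = 4 + \left(2 - 1\right) = 4 + 1 = 5$)
$w{\left(t \right)} = 5$
$- 20 w{\left(3 \right)} 17 = \left(-20\right) 5 \cdot 17 = \left(-100\right) 17 = -1700$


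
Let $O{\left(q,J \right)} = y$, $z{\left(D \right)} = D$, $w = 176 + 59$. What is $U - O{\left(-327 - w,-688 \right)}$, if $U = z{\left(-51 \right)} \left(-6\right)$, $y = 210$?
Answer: $96$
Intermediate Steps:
$w = 235$
$O{\left(q,J \right)} = 210$
$U = 306$ ($U = \left(-51\right) \left(-6\right) = 306$)
$U - O{\left(-327 - w,-688 \right)} = 306 - 210 = 96$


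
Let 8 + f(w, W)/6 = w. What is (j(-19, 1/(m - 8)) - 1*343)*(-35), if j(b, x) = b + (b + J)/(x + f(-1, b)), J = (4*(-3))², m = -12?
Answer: 13783770/1081 ≈ 12751.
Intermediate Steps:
f(w, W) = -48 + 6*w
J = 144 (J = (-12)² = 144)
j(b, x) = b + (144 + b)/(-54 + x) (j(b, x) = b + (b + 144)/(x + (-48 + 6*(-1))) = b + (144 + b)/(x + (-48 - 6)) = b + (144 + b)/(x - 54) = b + (144 + b)/(-54 + x))
(j(-19, 1/(m - 8)) - 1*343)*(-35) = ((144 - 53*(-19) - 19/(-12 - 8))/(-54 + 1/(-12 - 8)) - 1*343)*(-35) = ((144 + 1007 - 19/(-20))/(-54 + 1/(-20)) - 343)*(-35) = ((144 + 1007 - 19*(-1/20))/(-54 - 1/20) - 343)*(-35) = ((144 + 1007 + 19/20)/(-1081/20) - 343)*(-35) = (-20/1081*23039/20 - 343)*(-35) = (-23039/1081 - 343)*(-35) = -393822/1081*(-35) = 13783770/1081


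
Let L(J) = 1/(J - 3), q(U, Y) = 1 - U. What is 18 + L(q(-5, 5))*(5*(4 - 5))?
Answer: 49/3 ≈ 16.333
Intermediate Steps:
L(J) = 1/(-3 + J)
18 + L(q(-5, 5))*(5*(4 - 5)) = 18 + (5*(4 - 5))/(-3 + (1 - 1*(-5))) = 18 + (5*(-1))/(-3 + (1 + 5)) = 18 - 5/(-3 + 6) = 18 - 5/3 = 49/3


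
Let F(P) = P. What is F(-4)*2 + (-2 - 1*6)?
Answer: -16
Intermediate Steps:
F(-4)*2 + (-2 - 1*6) = -4*2 + (-2 - 1*6) = -8 + (-2 - 6) = -8 - 8 = -16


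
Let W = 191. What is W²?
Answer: 36481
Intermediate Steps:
W² = 191² = 36481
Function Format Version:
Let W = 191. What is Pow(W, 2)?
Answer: 36481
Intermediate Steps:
Pow(W, 2) = Pow(191, 2) = 36481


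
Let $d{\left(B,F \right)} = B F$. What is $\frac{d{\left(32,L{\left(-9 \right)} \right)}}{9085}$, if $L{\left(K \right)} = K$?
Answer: $- \frac{288}{9085} \approx -0.031701$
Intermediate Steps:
$\frac{d{\left(32,L{\left(-9 \right)} \right)}}{9085} = \frac{32 \left(-9\right)}{9085} = \left(-288\right) \frac{1}{9085} = - \frac{288}{9085}$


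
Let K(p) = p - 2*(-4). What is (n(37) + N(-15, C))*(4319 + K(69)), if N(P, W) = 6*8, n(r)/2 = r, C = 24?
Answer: 536312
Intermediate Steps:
n(r) = 2*r
N(P, W) = 48
K(p) = 8 + p (K(p) = p + 8 = 8 + p)
(n(37) + N(-15, C))*(4319 + K(69)) = (2*37 + 48)*(4319 + (8 + 69)) = (74 + 48)*(4319 + 77) = 122*4396 = 536312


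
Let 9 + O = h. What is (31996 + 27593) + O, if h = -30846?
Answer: 28734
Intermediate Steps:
O = -30855 (O = -9 - 30846 = -30855)
(31996 + 27593) + O = (31996 + 27593) - 30855 = 59589 - 30855 = 28734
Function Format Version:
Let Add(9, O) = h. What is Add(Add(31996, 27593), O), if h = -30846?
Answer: 28734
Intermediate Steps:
O = -30855 (O = Add(-9, -30846) = -30855)
Add(Add(31996, 27593), O) = Add(Add(31996, 27593), -30855) = Add(59589, -30855) = 28734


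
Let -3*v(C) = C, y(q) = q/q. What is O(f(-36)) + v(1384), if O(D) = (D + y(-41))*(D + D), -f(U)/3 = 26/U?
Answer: -8057/18 ≈ -447.61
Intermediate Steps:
f(U) = -78/U
y(q) = 1
O(D) = 2*D*(1 + D) (O(D) = (D + 1)*(D + D) = (1 + D)*(2*D) = 2*D*(1 + D))
v(C) = -C/3
O(f(-36)) + v(1384) = 2*(-78/(-36))*(1 - 78/(-36)) - ⅓*1384 = 2*(-78*(-1/36))*(1 - 78*(-1/36)) - 1384/3 = 2*(13/6)*(1 + 13/6) - 1384/3 = 2*(13/6)*(19/6) - 1384/3 = 247/18 - 1384/3 = -8057/18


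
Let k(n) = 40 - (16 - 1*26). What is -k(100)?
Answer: -50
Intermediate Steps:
k(n) = 50 (k(n) = 40 - (16 - 26) = 40 - 1*(-10) = 40 + 10 = 50)
-k(100) = -1*50 = -50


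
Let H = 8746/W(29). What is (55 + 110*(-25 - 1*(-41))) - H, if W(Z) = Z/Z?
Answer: -6931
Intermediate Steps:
W(Z) = 1
H = 8746 (H = 8746/1 = 8746*1 = 8746)
(55 + 110*(-25 - 1*(-41))) - H = (55 + 110*(-25 - 1*(-41))) - 1*8746 = (55 + 110*(-25 + 41)) - 8746 = (55 + 110*16) - 8746 = (55 + 1760) - 8746 = 1815 - 8746 = -6931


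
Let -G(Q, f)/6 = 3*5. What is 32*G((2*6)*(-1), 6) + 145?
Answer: -2735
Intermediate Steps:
G(Q, f) = -90 (G(Q, f) = -18*5 = -6*15 = -90)
32*G((2*6)*(-1), 6) + 145 = 32*(-90) + 145 = -2880 + 145 = -2735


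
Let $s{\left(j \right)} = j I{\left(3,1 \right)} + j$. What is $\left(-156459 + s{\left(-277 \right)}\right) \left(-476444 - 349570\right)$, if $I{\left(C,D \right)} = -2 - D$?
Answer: $128779712670$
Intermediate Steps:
$s{\left(j \right)} = - 2 j$ ($s{\left(j \right)} = j \left(-2 - 1\right) + j = j \left(-3\right) + j = - 3 j + j = - 2 j$)
$\left(-156459 + s{\left(-277 \right)}\right) \left(-476444 - 349570\right) = \left(-156459 - -554\right) \left(-476444 - 349570\right) = \left(-156459 + 554\right) \left(-826014\right) = \left(-155905\right) \left(-826014\right) = 128779712670$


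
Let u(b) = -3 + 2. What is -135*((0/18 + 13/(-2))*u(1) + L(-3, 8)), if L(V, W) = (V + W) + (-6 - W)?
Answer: 675/2 ≈ 337.50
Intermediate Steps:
L(V, W) = -6 + V
u(b) = -1
-135*((0/18 + 13/(-2))*u(1) + L(-3, 8)) = -135*((0/18 + 13/(-2))*(-1) + (-6 - 3)) = -135*((0*(1/18) + 13*(-½))*(-1) - 9) = -135*((0 - 13/2)*(-1) - 9) = -135*(-13/2*(-1) - 9) = -135*(13/2 - 9) = -135*(-5/2) = 675/2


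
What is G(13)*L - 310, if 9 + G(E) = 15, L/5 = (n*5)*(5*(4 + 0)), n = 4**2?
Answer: 47690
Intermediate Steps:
n = 16
L = 8000 (L = 5*((16*5)*(5*(4 + 0))) = 5*(80*(5*4)) = 5*(80*20) = 5*1600 = 8000)
G(E) = 6 (G(E) = -9 + 15 = 6)
G(13)*L - 310 = 6*8000 - 310 = 48000 - 310 = 47690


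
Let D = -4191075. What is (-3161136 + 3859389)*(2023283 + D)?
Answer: -1513667267376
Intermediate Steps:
(-3161136 + 3859389)*(2023283 + D) = (-3161136 + 3859389)*(2023283 - 4191075) = 698253*(-2167792) = -1513667267376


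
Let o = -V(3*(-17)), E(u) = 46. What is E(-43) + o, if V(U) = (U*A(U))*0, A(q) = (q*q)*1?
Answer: 46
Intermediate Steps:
A(q) = q**2 (A(q) = q**2*1 = q**2)
V(U) = 0 (V(U) = (U*U**2)*0 = U**3*0 = 0)
o = 0 (o = -1*0 = 0)
E(-43) + o = 46 + 0 = 46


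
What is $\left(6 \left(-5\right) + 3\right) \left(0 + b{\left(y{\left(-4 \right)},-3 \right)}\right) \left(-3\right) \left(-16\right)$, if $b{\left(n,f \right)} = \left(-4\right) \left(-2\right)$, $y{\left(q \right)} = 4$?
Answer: $-10368$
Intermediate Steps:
$b{\left(n,f \right)} = 8$
$\left(6 \left(-5\right) + 3\right) \left(0 + b{\left(y{\left(-4 \right)},-3 \right)}\right) \left(-3\right) \left(-16\right) = \left(6 \left(-5\right) + 3\right) \left(0 + 8\right) \left(-3\right) \left(-16\right) = \left(-30 + 3\right) 8 \left(-3\right) \left(-16\right) = \left(-27\right) \left(-24\right) \left(-16\right) = 648 \left(-16\right) = -10368$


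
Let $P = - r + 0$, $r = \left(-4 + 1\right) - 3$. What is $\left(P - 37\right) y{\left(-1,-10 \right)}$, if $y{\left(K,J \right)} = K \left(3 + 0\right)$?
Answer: $93$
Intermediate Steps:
$r = -6$ ($r = -3 - 3 = -6$)
$y{\left(K,J \right)} = 3 K$ ($y{\left(K,J \right)} = K 3 = 3 K$)
$P = 6$ ($P = \left(-1\right) \left(-6\right) + 0 = 6 + 0 = 6$)
$\left(P - 37\right) y{\left(-1,-10 \right)} = \left(6 - 37\right) 3 \left(-1\right) = \left(-31\right) \left(-3\right) = 93$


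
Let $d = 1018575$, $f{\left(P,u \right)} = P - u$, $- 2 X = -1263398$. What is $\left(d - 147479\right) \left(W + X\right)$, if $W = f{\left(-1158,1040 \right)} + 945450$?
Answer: $1371933516296$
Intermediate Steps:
$X = 631699$ ($X = \left(- \frac{1}{2}\right) \left(-1263398\right) = 631699$)
$W = 943252$ ($W = \left(-1158 - 1040\right) + 945450 = -2198 + 945450 = 943252$)
$\left(d - 147479\right) \left(W + X\right) = \left(1018575 - 147479\right) \left(943252 + 631699\right) = 871096 \cdot 1574951 = 1371933516296$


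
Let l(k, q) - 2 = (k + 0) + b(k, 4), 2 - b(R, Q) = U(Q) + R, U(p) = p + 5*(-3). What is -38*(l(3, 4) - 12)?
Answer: -114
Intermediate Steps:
U(p) = -15 + p (U(p) = p - 15 = -15 + p)
b(R, Q) = 17 - Q - R (b(R, Q) = 2 - ((-15 + Q) + R) = 2 - (-15 + Q + R) = 2 + (15 - Q - R) = 17 - Q - R)
l(k, q) = 15 (l(k, q) = 2 + ((k + 0) + (17 - 1*4 - k)) = 2 + (k + (17 - 4 - k)) = 2 + (k + (13 - k)) = 2 + 13 = 15)
-38*(l(3, 4) - 12) = -38*(15 - 12) = -38*3 = -114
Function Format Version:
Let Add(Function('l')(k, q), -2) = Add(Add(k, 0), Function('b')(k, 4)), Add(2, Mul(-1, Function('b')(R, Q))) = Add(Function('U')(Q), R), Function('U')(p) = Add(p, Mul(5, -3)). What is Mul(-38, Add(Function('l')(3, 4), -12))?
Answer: -114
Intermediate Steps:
Function('U')(p) = Add(-15, p) (Function('U')(p) = Add(p, -15) = Add(-15, p))
Function('b')(R, Q) = Add(17, Mul(-1, Q), Mul(-1, R)) (Function('b')(R, Q) = Add(2, Mul(-1, Add(Add(-15, Q), R))) = Add(2, Mul(-1, Add(-15, Q, R))) = Add(2, Add(15, Mul(-1, Q), Mul(-1, R))) = Add(17, Mul(-1, Q), Mul(-1, R)))
Function('l')(k, q) = 15 (Function('l')(k, q) = Add(2, Add(Add(k, 0), Add(17, Mul(-1, 4), Mul(-1, k)))) = Add(2, Add(k, Add(17, -4, Mul(-1, k)))) = Add(2, Add(k, Add(13, Mul(-1, k)))) = Add(2, 13) = 15)
Mul(-38, Add(Function('l')(3, 4), -12)) = Mul(-38, Add(15, -12)) = Mul(-38, 3) = -114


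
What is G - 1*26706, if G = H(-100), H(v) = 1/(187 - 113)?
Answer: -1976243/74 ≈ -26706.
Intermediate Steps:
H(v) = 1/74
G = 1/74 ≈ 0.013514
G - 1*26706 = 1/74 - 1*26706 = 1/74 - 26706 = -1976243/74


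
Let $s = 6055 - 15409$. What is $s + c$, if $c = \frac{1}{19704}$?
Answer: $- \frac{184311215}{19704} \approx -9354.0$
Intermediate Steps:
$s = -9354$ ($s = 6055 - 15409 = -9354$)
$c = \frac{1}{19704} \approx 5.0751 \cdot 10^{-5}$
$s + c = -9354 + \frac{1}{19704} = - \frac{184311215}{19704}$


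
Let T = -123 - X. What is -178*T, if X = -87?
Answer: 6408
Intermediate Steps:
T = -36 (T = -123 - 1*(-87) = -123 + 87 = -36)
-178*T = -178*(-36) = 6408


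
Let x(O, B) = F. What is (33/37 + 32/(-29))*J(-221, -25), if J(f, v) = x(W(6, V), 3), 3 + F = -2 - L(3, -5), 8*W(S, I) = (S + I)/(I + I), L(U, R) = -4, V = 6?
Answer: 227/1073 ≈ 0.21156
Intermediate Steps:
W(S, I) = (I + S)/(16*I) (W(S, I) = ((S + I)/(I + I))/8 = ((I + S)/((2*I)))/8 = ((I + S)*(1/(2*I)))/8 = ((I + S)/(2*I))/8 = (I + S)/(16*I))
F = -1 (F = -3 + (-2 - 1*(-4)) = -3 + (-2 + 4) = -3 + 2 = -1)
x(O, B) = -1
J(f, v) = -1
(33/37 + 32/(-29))*J(-221, -25) = (33/37 + 32/(-29))*(-1) = (33*(1/37) + 32*(-1/29))*(-1) = (33/37 - 32/29)*(-1) = -227/1073*(-1) = 227/1073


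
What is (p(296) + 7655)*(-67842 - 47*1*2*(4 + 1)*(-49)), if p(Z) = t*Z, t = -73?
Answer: 625261836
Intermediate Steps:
p(Z) = -73*Z
(p(296) + 7655)*(-67842 - 47*1*2*(4 + 1)*(-49)) = (-73*296 + 7655)*(-67842 - 47*1*2*(4 + 1)*(-49)) = (-21608 + 7655)*(-67842 - 94*5*(-49)) = -13953*(-67842 - 47*10*(-49)) = -13953*(-67842 - 470*(-49)) = -13953*(-67842 + 23030) = -13953*(-44812) = 625261836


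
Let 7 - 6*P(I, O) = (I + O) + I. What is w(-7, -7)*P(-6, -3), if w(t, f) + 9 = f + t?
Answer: -253/3 ≈ -84.333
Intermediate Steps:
P(I, O) = 7/6 - I/3 - O/6 (P(I, O) = 7/6 - ((I + O) + I)/6 = 7/6 - (O + 2*I)/6 = 7/6 + (-I/3 - O/6) = 7/6 - I/3 - O/6)
w(t, f) = -9 + f + t (w(t, f) = -9 + (f + t) = -9 + f + t)
w(-7, -7)*P(-6, -3) = (-9 - 7 - 7)*(7/6 - ⅓*(-6) - ⅙*(-3)) = -23*(7/6 + 2 + ½) = -23*11/3 = -253/3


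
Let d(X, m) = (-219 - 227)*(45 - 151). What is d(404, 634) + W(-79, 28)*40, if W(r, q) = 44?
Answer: 49036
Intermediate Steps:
d(X, m) = 47276 (d(X, m) = -446*(-106) = 47276)
d(404, 634) + W(-79, 28)*40 = 47276 + 44*40 = 47276 + 1760 = 49036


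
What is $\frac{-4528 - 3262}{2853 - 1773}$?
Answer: $- \frac{779}{108} \approx -7.213$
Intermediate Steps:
$\frac{-4528 - 3262}{2853 - 1773} = - \frac{7790}{1080} = \left(-7790\right) \frac{1}{1080} = - \frac{779}{108}$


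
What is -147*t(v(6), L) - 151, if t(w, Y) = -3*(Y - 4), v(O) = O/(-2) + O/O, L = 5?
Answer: 290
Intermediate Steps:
v(O) = 1 - O/2 (v(O) = O*(-½) + 1 = -O/2 + 1 = 1 - O/2)
t(w, Y) = 12 - 3*Y (t(w, Y) = -3*(-4 + Y) = 12 - 3*Y)
-147*t(v(6), L) - 151 = -147*(12 - 3*5) - 151 = -147*(12 - 15) - 151 = -147*(-3) - 151 = 441 - 151 = 290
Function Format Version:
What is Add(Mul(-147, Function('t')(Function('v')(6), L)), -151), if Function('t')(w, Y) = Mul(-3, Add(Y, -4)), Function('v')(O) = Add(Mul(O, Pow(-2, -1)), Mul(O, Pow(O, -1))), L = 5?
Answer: 290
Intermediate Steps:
Function('v')(O) = Add(1, Mul(Rational(-1, 2), O)) (Function('v')(O) = Add(Mul(O, Rational(-1, 2)), 1) = Add(Mul(Rational(-1, 2), O), 1) = Add(1, Mul(Rational(-1, 2), O)))
Function('t')(w, Y) = Add(12, Mul(-3, Y)) (Function('t')(w, Y) = Mul(-3, Add(-4, Y)) = Add(12, Mul(-3, Y)))
Add(Mul(-147, Function('t')(Function('v')(6), L)), -151) = Add(Mul(-147, Add(12, Mul(-3, 5))), -151) = Add(Mul(-147, Add(12, -15)), -151) = Add(Mul(-147, -3), -151) = Add(441, -151) = 290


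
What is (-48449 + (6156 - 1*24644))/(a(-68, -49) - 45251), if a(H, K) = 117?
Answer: 66937/45134 ≈ 1.4831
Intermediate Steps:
(-48449 + (6156 - 1*24644))/(a(-68, -49) - 45251) = (-48449 + (6156 - 1*24644))/(117 - 45251) = (-48449 + (6156 - 24644))/(-45134) = (-48449 - 18488)*(-1/45134) = -66937*(-1/45134) = 66937/45134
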